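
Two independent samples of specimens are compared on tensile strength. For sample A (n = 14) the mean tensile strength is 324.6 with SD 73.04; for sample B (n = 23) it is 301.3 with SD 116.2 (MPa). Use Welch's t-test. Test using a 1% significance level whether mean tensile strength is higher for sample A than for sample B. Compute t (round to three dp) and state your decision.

t = 0.749; fail to reject H0

Let group 1 = sample A, group 2 = sample B. H0: μ_1 = μ_2; H1: μ_1 > μ_2 (Welch's two-sample t-test, right-tailed).
t = (x̄_1 − x̄_2)/√(s_1²/n_1 + s_2²/n_2) = (324.6 − 301.3)/√(73.04²/14 + 116.2²/23) = 0.749
Welch–Satterthwaite df ≈ 34.93
p-value = P(T ≥ 0.749) ≈ 0.2295
Since p ≈ 0.2295 > α = 0.01, fail to reject H0; the data do not provide sufficient evidence against H0.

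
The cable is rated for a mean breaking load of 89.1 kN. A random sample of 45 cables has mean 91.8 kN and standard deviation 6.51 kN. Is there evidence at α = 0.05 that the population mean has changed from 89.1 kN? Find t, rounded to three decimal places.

H0: μ = 89.1; H1: μ ≠ 89.1 (one-sample t-test, two-sided).
t = (x̄ − μ₀)/(s/√n) = (91.8 − 89.1)/(6.51/√45) = 2.782
df = n − 1 = 44
Two-sided p-value ≈ 0.0079
Since p ≈ 0.0079 < α = 0.05, reject H0; the evidence is statistically significant.

2.782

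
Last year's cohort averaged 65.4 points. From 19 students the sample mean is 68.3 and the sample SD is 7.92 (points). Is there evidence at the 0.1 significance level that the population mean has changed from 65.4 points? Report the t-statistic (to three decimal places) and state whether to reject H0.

t = 1.596; fail to reject H0

H0: μ = 65.4; H1: μ ≠ 65.4 (one-sample t-test, two-sided).
t = (x̄ − μ₀)/(s/√n) = (68.3 − 65.4)/(7.92/√19) = 1.596
df = n − 1 = 18
Two-sided p-value ≈ 0.128
Since p ≈ 0.128 > α = 0.1, fail to reject H0; the data do not provide sufficient evidence against H0.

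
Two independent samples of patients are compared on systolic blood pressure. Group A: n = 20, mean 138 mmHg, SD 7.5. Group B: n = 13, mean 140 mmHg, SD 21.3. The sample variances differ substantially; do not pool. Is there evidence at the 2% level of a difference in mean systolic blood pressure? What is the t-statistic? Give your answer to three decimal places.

Let group 1 = group A, group 2 = group B. H0: μ_1 = μ_2; H1: μ_1 ≠ μ_2 (Welch's two-sample t-test, two-sided).
t = (x̄_1 − x̄_2)/√(s_1²/n_1 + s_2²/n_2) = (138 − 140)/√(7.5²/20 + 21.3²/13) = -0.326
Welch–Satterthwaite df ≈ 13.95
Two-sided p-value ≈ 0.749
Since p ≈ 0.749 > α = 0.02, fail to reject H0; the data do not provide sufficient evidence against H0.

-0.326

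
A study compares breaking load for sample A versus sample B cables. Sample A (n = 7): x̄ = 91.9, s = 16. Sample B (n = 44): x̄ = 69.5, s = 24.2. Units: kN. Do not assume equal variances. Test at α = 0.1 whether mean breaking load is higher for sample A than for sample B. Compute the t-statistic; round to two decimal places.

3.17

Let group 1 = sample A, group 2 = sample B. H0: μ_1 = μ_2; H1: μ_1 > μ_2 (Welch's two-sample t-test, right-tailed).
t = (x̄_1 − x̄_2)/√(s_1²/n_1 + s_2²/n_2) = (91.9 − 69.5)/√(16²/7 + 24.2²/44) = 3.17
Welch–Satterthwaite df ≈ 10.96
p-value = P(T ≥ 3.17) ≈ 0.004
Since p ≈ 0.004 < α = 0.1, reject H0; the evidence is statistically significant.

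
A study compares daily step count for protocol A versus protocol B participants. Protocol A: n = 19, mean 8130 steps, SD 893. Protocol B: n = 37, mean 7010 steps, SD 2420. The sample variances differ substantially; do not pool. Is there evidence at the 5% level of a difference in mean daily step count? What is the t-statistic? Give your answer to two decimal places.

2.50

Let group 1 = protocol A, group 2 = protocol B. H0: μ_1 = μ_2; H1: μ_1 ≠ μ_2 (Welch's two-sample t-test, two-sided).
t = (x̄_1 − x̄_2)/√(s_1²/n_1 + s_2²/n_2) = (8130 − 7010)/√(893²/19 + 2420²/37) = 2.50
Welch–Satterthwaite df ≈ 50.52
Two-sided p-value ≈ 0.0156
Since p ≈ 0.0156 < α = 0.05, reject H0; the evidence is statistically significant.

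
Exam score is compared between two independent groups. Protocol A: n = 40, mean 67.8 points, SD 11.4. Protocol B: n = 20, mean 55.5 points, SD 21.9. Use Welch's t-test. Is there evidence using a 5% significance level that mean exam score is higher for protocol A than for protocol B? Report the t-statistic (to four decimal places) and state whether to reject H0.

Let group 1 = protocol A, group 2 = protocol B. H0: μ_1 = μ_2; H1: μ_1 > μ_2 (Welch's two-sample t-test, right-tailed).
t = (x̄_1 − x̄_2)/√(s_1²/n_1 + s_2²/n_2) = (67.8 − 55.5)/√(11.4²/40 + 21.9²/20) = 2.3571
Welch–Satterthwaite df ≈ 24.28
p-value = P(T ≥ 2.3571) ≈ 0.013
Since p ≈ 0.013 < α = 0.05, reject H0; the data support H1.

t = 2.3571; reject H0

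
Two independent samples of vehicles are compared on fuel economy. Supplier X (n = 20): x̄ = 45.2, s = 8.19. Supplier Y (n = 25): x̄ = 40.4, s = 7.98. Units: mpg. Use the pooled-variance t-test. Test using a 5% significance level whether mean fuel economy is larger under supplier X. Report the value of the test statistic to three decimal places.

1.982

Let group 1 = supplier X, group 2 = supplier Y. H0: μ_1 = μ_2; H1: μ_1 > μ_2 (two-sample pooled-variance t-test, right-tailed).
s_p² = [(20−1)·8.19² + (25−1)·7.98²]/(20+25−2) = 65.1808
t = (45.2 − 40.4)/√[65.1808·(1/20 + 1/25)] = 1.982
df = n₁ + n₂ − 2 = 43
p-value = P(T ≥ 1.982) ≈ 0.027
Since p ≈ 0.027 < α = 0.05, reject H0; the evidence is statistically significant.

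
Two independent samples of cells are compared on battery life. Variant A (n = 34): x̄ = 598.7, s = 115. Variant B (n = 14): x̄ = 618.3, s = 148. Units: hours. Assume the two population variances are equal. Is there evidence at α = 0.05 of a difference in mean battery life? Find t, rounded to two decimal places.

Let group 1 = variant A, group 2 = variant B. H0: μ_1 = μ_2; H1: μ_1 ≠ μ_2 (two-sample pooled-variance t-test, two-sided).
s_p² = [(34−1)·115² + (14−1)·148²]/(34+14−2) = 15677.8
t = (598.7 − 618.3)/√[15677.8·(1/34 + 1/14)] = -0.49
df = n₁ + n₂ − 2 = 46
Two-sided p-value ≈ 0.6244
Since p ≈ 0.6244 > α = 0.05, fail to reject H0; the evidence is not statistically significant.

-0.49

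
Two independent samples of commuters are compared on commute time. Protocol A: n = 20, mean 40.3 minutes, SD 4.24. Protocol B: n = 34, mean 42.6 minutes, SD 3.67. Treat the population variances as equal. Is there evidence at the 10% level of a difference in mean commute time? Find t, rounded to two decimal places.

Let group 1 = protocol A, group 2 = protocol B. H0: μ_1 = μ_2; H1: μ_1 ≠ μ_2 (two-sample pooled-variance t-test, two-sided).
s_p² = [(20−1)·4.24² + (34−1)·3.67²]/(20+34−2) = 15.1163
t = (40.3 − 42.6)/√[15.1163·(1/20 + 1/34)] = -2.10
df = n₁ + n₂ − 2 = 52
Two-sided p-value ≈ 0.0407
Since p ≈ 0.0407 < α = 0.1, reject H0; the data support H1.

-2.10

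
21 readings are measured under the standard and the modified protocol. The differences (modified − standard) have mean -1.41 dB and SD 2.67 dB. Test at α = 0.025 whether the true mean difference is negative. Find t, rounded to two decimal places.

H0: μ_d = 0; H1: μ_d < 0 (paired t-test on the differences, left-tailed).
t = d̄/(s_d/√n) = -1.41/(2.67/√21) = -2.42
df = n − 1 = 20
p-value = P(T ≤ -2.42) ≈ 0.0126
Since p ≈ 0.0126 < α = 0.025, reject H0; the data support H1.

-2.42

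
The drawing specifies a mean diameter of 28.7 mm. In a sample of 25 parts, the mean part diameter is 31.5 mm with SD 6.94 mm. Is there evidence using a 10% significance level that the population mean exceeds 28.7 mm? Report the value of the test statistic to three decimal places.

2.017

H0: μ = 28.7; H1: μ > 28.7 (one-sample t-test, right-tailed).
t = (x̄ − μ₀)/(s/√n) = (31.5 − 28.7)/(6.94/√25) = 2.017
df = n − 1 = 24
p-value = P(T ≥ 2.017) ≈ 0.027
Since p ≈ 0.027 < α = 0.1, reject H0; the evidence is statistically significant.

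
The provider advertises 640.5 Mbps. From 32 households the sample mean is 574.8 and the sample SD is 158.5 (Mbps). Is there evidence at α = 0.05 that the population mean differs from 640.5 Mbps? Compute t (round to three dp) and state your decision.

H0: μ = 640.5; H1: μ ≠ 640.5 (one-sample t-test, two-sided).
t = (x̄ − μ₀)/(s/√n) = (574.8 − 640.5)/(158.5/√32) = -2.345
df = n − 1 = 31
Two-sided p-value ≈ 0.0256
Since p ≈ 0.0256 < α = 0.05, reject H0; the data support H1.

t = -2.345; reject H0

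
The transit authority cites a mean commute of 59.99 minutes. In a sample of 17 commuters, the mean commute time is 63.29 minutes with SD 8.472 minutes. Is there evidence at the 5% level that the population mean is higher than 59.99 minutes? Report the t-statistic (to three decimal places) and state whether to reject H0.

H0: μ = 59.99; H1: μ > 59.99 (one-sample t-test, right-tailed).
t = (x̄ − μ₀)/(s/√n) = (63.29 − 59.99)/(8.472/√17) = 1.606
df = n − 1 = 16
p-value = P(T ≥ 1.606) ≈ 0.064
Since p ≈ 0.064 > α = 0.05, fail to reject H0; the evidence is not statistically significant.

t = 1.606; fail to reject H0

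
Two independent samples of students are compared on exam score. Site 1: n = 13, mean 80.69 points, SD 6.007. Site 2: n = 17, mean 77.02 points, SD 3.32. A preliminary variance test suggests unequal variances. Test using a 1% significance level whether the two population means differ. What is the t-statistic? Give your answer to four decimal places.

1.9833

Let group 1 = site 1, group 2 = site 2. H0: μ_1 = μ_2; H1: μ_1 ≠ μ_2 (Welch's two-sample t-test, two-sided).
t = (x̄_1 − x̄_2)/√(s_1²/n_1 + s_2²/n_2) = (80.69 − 77.02)/√(6.007²/13 + 3.32²/17) = 1.9833
Welch–Satterthwaite df ≈ 17.54
Two-sided p-value ≈ 0.0632
Since p ≈ 0.0632 > α = 0.01, fail to reject H0; the evidence is not statistically significant.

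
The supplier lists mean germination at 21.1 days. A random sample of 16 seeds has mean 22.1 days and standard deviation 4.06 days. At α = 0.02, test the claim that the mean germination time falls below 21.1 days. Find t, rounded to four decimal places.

H0: μ = 21.1; H1: μ < 21.1 (one-sample t-test, left-tailed).
t = (x̄ − μ₀)/(s/√n) = (22.1 − 21.1)/(4.06/√16) = 0.9852
df = n − 1 = 15
p-value = P(T ≤ 0.9852) ≈ 0.8299
Since p ≈ 0.8299 > α = 0.02, fail to reject H0; the evidence is not statistically significant.

0.9852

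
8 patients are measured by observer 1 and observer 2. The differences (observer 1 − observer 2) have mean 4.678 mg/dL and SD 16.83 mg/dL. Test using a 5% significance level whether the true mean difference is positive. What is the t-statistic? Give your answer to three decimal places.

H0: μ_d = 0; H1: μ_d > 0 (paired t-test on the differences, right-tailed).
t = d̄/(s_d/√n) = 4.678/(16.83/√8) = 0.786
df = n − 1 = 7
p-value = P(T ≥ 0.786) ≈ 0.2288
Since p ≈ 0.2288 > α = 0.05, fail to reject H0; the data do not provide sufficient evidence against H0.

0.786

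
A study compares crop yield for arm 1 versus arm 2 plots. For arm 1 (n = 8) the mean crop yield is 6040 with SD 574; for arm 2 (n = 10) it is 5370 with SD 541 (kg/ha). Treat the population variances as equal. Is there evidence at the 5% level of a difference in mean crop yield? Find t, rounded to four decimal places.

Let group 1 = arm 1, group 2 = arm 2. H0: μ_1 = μ_2; H1: μ_1 ≠ μ_2 (two-sample pooled-variance t-test, two-sided).
s_p² = [(8−1)·574² + (10−1)·541²]/(8+10−2) = 308779
t = (6040 − 5370)/√[308779·(1/8 + 1/10)] = 2.5419
df = n₁ + n₂ − 2 = 16
Two-sided p-value ≈ 0.0218
Since p ≈ 0.0218 < α = 0.05, reject H0; the evidence is statistically significant.

2.5419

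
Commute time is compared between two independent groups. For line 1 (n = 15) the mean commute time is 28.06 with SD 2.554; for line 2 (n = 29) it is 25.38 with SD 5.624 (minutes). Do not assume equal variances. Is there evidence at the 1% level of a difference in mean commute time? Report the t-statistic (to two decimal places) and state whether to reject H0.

t = 2.17; fail to reject H0

Let group 1 = line 1, group 2 = line 2. H0: μ_1 = μ_2; H1: μ_1 ≠ μ_2 (Welch's two-sample t-test, two-sided).
t = (x̄_1 − x̄_2)/√(s_1²/n_1 + s_2²/n_2) = (28.06 − 25.38)/√(2.554²/15 + 5.624²/29) = 2.17
Welch–Satterthwaite df ≈ 41.56
Two-sided p-value ≈ 0.036
Since p ≈ 0.036 > α = 0.01, fail to reject H0; the data do not provide sufficient evidence against H0.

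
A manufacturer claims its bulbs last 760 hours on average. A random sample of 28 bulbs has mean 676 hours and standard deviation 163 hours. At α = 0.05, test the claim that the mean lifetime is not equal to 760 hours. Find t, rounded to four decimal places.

-2.7269

H0: μ = 760; H1: μ ≠ 760 (one-sample t-test, two-sided).
t = (x̄ − μ₀)/(s/√n) = (676 − 760)/(163/√28) = -2.7269
df = n − 1 = 27
Two-sided p-value ≈ 0.011
Since p ≈ 0.011 < α = 0.05, reject H0; the data support H1.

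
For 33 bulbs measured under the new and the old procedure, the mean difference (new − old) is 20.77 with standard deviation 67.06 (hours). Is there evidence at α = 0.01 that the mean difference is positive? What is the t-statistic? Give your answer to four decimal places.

H0: μ_d = 0; H1: μ_d > 0 (paired t-test on the differences, right-tailed).
t = d̄/(s_d/√n) = 20.77/(67.06/√33) = 1.7792
df = n − 1 = 32
p-value = P(T ≥ 1.7792) ≈ 0.042
Since p ≈ 0.042 > α = 0.01, fail to reject H0; the evidence is not statistically significant.

1.7792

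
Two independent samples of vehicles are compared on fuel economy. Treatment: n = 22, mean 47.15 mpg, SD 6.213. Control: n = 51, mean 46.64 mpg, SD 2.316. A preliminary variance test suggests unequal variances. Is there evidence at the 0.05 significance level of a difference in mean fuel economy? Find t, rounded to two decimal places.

Let group 1 = treatment, group 2 = control. H0: μ_1 = μ_2; H1: μ_1 ≠ μ_2 (Welch's two-sample t-test, two-sided).
t = (x̄_1 − x̄_2)/√(s_1²/n_1 + s_2²/n_2) = (47.15 − 46.64)/√(6.213²/22 + 2.316²/51) = 0.37
Welch–Satterthwaite df ≈ 23.56
Two-sided p-value ≈ 0.7118
Since p ≈ 0.7118 > α = 0.05, fail to reject H0; the evidence is not statistically significant.

0.37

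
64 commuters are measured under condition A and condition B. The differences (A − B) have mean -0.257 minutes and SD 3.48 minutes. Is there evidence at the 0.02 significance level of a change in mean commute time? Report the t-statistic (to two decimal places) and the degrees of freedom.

t = -0.59, df = 63

H0: μ_d = 0; H1: μ_d ≠ 0 (paired t-test on the differences, two-sided).
t = d̄/(s_d/√n) = -0.257/(3.48/√64) = -0.59
df = n − 1 = 63
Two-sided p-value ≈ 0.5568
Since p ≈ 0.5568 > α = 0.02, fail to reject H0; the evidence is not statistically significant.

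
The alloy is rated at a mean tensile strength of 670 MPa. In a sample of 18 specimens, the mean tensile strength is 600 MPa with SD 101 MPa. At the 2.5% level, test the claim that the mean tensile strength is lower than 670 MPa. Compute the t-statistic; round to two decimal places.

-2.94

H0: μ = 670; H1: μ < 670 (one-sample t-test, left-tailed).
t = (x̄ − μ₀)/(s/√n) = (600 − 670)/(101/√18) = -2.94
df = n − 1 = 17
p-value = P(T ≤ -2.94) ≈ 0.0046
Since p ≈ 0.0046 < α = 0.025, reject H0; the evidence is statistically significant.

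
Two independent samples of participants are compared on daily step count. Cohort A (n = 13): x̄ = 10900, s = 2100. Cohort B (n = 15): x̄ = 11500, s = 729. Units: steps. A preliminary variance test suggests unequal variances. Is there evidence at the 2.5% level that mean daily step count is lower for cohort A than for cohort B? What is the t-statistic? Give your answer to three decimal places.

Let group 1 = cohort A, group 2 = cohort B. H0: μ_1 = μ_2; H1: μ_1 < μ_2 (Welch's two-sample t-test, left-tailed).
t = (x̄_1 − x̄_2)/√(s_1²/n_1 + s_2²/n_2) = (10900 − 11500)/√(2100²/13 + 729²/15) = -0.980
Welch–Satterthwaite df ≈ 14.50
p-value = P(T ≤ -0.980) ≈ 0.1715
Since p ≈ 0.1715 > α = 0.025, fail to reject H0; the data do not provide sufficient evidence against H0.

-0.980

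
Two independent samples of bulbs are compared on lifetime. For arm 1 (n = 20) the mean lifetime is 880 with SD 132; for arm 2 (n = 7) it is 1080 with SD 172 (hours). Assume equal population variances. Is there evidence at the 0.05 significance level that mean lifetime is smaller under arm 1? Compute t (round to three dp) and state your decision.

t = -3.193; reject H0

Let group 1 = arm 1, group 2 = arm 2. H0: μ_1 = μ_2; H1: μ_1 < μ_2 (two-sample pooled-variance t-test, left-tailed).
s_p² = [(20−1)·132² + (7−1)·172²]/(20+7−2) = 20342.4
t = (880 − 1080)/√[20342.4·(1/20 + 1/7)] = -3.193
df = n₁ + n₂ − 2 = 25
p-value = P(T ≤ -3.193) ≈ 0.002
Since p ≈ 0.002 < α = 0.05, reject H0; the data support H1.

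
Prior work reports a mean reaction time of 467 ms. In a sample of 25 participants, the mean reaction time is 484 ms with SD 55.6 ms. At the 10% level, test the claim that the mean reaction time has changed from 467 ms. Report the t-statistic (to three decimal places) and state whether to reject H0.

t = 1.529; fail to reject H0

H0: μ = 467; H1: μ ≠ 467 (one-sample t-test, two-sided).
t = (x̄ − μ₀)/(s/√n) = (484 − 467)/(55.6/√25) = 1.529
df = n − 1 = 24
Two-sided p-value ≈ 0.139
Since p ≈ 0.139 > α = 0.1, fail to reject H0; the evidence is not statistically significant.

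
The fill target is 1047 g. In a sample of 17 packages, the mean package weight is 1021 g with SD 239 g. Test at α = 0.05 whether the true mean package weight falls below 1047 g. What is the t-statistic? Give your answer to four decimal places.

H0: μ = 1047; H1: μ < 1047 (one-sample t-test, left-tailed).
t = (x̄ − μ₀)/(s/√n) = (1021 − 1047)/(239/√17) = -0.4485
df = n − 1 = 16
p-value = P(T ≤ -0.4485) ≈ 0.3299
Since p ≈ 0.3299 > α = 0.05, fail to reject H0; the evidence is not statistically significant.

-0.4485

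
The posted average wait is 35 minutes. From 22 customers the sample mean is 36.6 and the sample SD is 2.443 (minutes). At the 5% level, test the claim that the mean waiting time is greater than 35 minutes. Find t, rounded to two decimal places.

H0: μ = 35; H1: μ > 35 (one-sample t-test, right-tailed).
t = (x̄ − μ₀)/(s/√n) = (36.6 − 35)/(2.443/√22) = 3.07
df = n − 1 = 21
p-value = P(T ≥ 3.07) ≈ 0.003
Since p ≈ 0.003 < α = 0.05, reject H0; the evidence is statistically significant.

3.07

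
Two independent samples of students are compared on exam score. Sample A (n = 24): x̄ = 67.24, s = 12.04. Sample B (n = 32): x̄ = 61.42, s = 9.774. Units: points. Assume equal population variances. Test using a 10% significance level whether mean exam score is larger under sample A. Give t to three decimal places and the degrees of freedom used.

t = 1.996, df = 54

Let group 1 = sample A, group 2 = sample B. H0: μ_1 = μ_2; H1: μ_1 > μ_2 (two-sample pooled-variance t-test, right-tailed).
s_p² = [(24−1)·12.04² + (32−1)·9.774²]/(24+32−2) = 116.585
t = (67.24 − 61.42)/√[116.585·(1/24 + 1/32)] = 1.996
df = n₁ + n₂ − 2 = 54
p-value = P(T ≥ 1.996) ≈ 0.0255
Since p ≈ 0.0255 < α = 0.1, reject H0; the evidence is statistically significant.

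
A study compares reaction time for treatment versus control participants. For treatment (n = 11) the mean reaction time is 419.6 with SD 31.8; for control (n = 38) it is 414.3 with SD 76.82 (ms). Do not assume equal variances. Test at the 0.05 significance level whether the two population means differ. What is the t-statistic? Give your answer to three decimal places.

Let group 1 = treatment, group 2 = control. H0: μ_1 = μ_2; H1: μ_1 ≠ μ_2 (Welch's two-sample t-test, two-sided).
t = (x̄_1 − x̄_2)/√(s_1²/n_1 + s_2²/n_2) = (419.6 − 414.3)/√(31.8²/11 + 76.82²/38) = 0.337
Welch–Satterthwaite df ≈ 40.83
Two-sided p-value ≈ 0.738
Since p ≈ 0.738 > α = 0.05, fail to reject H0; the data do not provide sufficient evidence against H0.

0.337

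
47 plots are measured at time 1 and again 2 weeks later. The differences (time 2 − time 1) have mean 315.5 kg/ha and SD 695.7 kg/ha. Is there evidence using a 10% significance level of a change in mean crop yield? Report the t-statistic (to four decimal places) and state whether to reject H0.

t = 3.1090; reject H0

H0: μ_d = 0; H1: μ_d ≠ 0 (paired t-test on the differences, two-sided).
t = d̄/(s_d/√n) = 315.5/(695.7/√47) = 3.1090
df = n − 1 = 46
Two-sided p-value ≈ 0.003
Since p ≈ 0.003 < α = 0.1, reject H0; the evidence is statistically significant.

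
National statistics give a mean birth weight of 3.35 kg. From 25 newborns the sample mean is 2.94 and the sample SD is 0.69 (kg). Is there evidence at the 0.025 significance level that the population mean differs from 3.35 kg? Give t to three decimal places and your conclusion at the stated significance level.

t = -2.971; reject H0

H0: μ = 3.35; H1: μ ≠ 3.35 (one-sample t-test, two-sided).
t = (x̄ − μ₀)/(s/√n) = (2.94 − 3.35)/(0.69/√25) = -2.971
df = n − 1 = 24
Two-sided p-value ≈ 0.007
Since p ≈ 0.007 < α = 0.025, reject H0; the evidence is statistically significant.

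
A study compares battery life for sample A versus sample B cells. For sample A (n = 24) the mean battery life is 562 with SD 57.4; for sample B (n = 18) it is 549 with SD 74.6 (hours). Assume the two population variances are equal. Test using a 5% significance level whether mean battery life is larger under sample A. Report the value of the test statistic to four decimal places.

Let group 1 = sample A, group 2 = sample B. H0: μ_1 = μ_2; H1: μ_1 > μ_2 (two-sample pooled-variance t-test, right-tailed).
s_p² = [(24−1)·57.4² + (18−1)·74.6²]/(24+18−2) = 4259.68
t = (562 − 549)/√[4259.68·(1/24 + 1/18)] = 0.6388
df = n₁ + n₂ − 2 = 40
p-value = P(T ≥ 0.6388) ≈ 0.2633
Since p ≈ 0.2633 > α = 0.05, fail to reject H0; the evidence is not statistically significant.

0.6388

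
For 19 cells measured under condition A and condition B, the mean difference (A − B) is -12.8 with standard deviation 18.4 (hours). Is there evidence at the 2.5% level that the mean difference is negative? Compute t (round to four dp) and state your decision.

t = -3.0323; reject H0

H0: μ_d = 0; H1: μ_d < 0 (paired t-test on the differences, left-tailed).
t = d̄/(s_d/√n) = -12.8/(18.4/√19) = -3.0323
df = n − 1 = 18
p-value = P(T ≤ -3.0323) ≈ 0.004
Since p ≈ 0.004 < α = 0.025, reject H0; the evidence is statistically significant.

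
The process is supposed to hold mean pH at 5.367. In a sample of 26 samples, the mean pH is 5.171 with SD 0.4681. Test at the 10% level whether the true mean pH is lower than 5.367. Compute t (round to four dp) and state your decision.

H0: μ = 5.367; H1: μ < 5.367 (one-sample t-test, left-tailed).
t = (x̄ − μ₀)/(s/√n) = (5.171 − 5.367)/(0.4681/√26) = -2.1350
df = n − 1 = 25
p-value = P(T ≤ -2.1350) ≈ 0.021
Since p ≈ 0.021 < α = 0.1, reject H0; the data support H1.

t = -2.1350; reject H0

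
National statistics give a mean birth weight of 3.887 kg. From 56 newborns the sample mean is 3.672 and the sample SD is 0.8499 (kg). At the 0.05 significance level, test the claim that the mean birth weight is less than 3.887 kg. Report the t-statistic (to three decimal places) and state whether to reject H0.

t = -1.893; reject H0

H0: μ = 3.887; H1: μ < 3.887 (one-sample t-test, left-tailed).
t = (x̄ − μ₀)/(s/√n) = (3.672 − 3.887)/(0.8499/√56) = -1.893
df = n − 1 = 55
p-value = P(T ≤ -1.893) ≈ 0.032
Since p ≈ 0.032 < α = 0.05, reject H0; the data support H1.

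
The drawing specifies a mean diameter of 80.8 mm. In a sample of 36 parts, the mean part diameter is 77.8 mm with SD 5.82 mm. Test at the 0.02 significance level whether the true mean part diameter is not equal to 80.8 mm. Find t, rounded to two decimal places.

-3.09

H0: μ = 80.8; H1: μ ≠ 80.8 (one-sample t-test, two-sided).
t = (x̄ − μ₀)/(s/√n) = (77.8 − 80.8)/(5.82/√36) = -3.09
df = n − 1 = 35
Two-sided p-value ≈ 0.004
Since p ≈ 0.004 < α = 0.02, reject H0; the data support H1.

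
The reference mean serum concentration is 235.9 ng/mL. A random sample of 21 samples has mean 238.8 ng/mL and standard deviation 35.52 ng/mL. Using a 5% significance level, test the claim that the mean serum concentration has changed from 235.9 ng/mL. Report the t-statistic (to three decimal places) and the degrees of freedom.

H0: μ = 235.9; H1: μ ≠ 235.9 (one-sample t-test, two-sided).
t = (x̄ − μ₀)/(s/√n) = (238.8 − 235.9)/(35.52/√21) = 0.374
df = n − 1 = 20
Two-sided p-value ≈ 0.7122
Since p ≈ 0.7122 > α = 0.05, fail to reject H0; the data do not provide sufficient evidence against H0.

t = 0.374, df = 20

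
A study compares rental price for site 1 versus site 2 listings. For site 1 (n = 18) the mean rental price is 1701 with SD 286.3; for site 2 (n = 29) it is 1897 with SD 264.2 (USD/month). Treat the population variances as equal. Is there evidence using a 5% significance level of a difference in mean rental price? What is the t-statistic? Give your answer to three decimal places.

Let group 1 = site 1, group 2 = site 2. H0: μ_1 = μ_2; H1: μ_1 ≠ μ_2 (two-sample pooled-variance t-test, two-sided).
s_p² = [(18−1)·286.3² + (29−1)·264.2²]/(18+29−2) = 74397.7
t = (1701 − 1897)/√[74397.7·(1/18 + 1/29)] = -2.395
df = n₁ + n₂ − 2 = 45
Two-sided p-value ≈ 0.021
Since p ≈ 0.021 < α = 0.05, reject H0; the evidence is statistically significant.

-2.395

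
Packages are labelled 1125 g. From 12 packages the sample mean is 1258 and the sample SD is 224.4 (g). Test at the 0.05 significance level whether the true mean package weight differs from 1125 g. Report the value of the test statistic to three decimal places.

H0: μ = 1125; H1: μ ≠ 1125 (one-sample t-test, two-sided).
t = (x̄ − μ₀)/(s/√n) = (1258 − 1125)/(224.4/√12) = 2.053
df = n − 1 = 11
Two-sided p-value ≈ 0.0646
Since p ≈ 0.0646 > α = 0.05, fail to reject H0; the data do not provide sufficient evidence against H0.

2.053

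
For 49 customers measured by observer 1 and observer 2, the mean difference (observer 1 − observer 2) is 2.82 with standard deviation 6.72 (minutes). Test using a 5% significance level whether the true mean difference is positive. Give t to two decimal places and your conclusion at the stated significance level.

H0: μ_d = 0; H1: μ_d > 0 (paired t-test on the differences, right-tailed).
t = d̄/(s_d/√n) = 2.82/(6.72/√49) = 2.94
df = n − 1 = 48
p-value = P(T ≥ 2.94) ≈ 0.003
Since p ≈ 0.003 < α = 0.05, reject H0; the evidence is statistically significant.

t = 2.94; reject H0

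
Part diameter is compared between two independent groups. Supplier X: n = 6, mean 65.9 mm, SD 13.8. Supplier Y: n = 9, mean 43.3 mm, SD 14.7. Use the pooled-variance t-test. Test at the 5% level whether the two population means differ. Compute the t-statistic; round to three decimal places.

Let group 1 = supplier X, group 2 = supplier Y. H0: μ_1 = μ_2; H1: μ_1 ≠ μ_2 (two-sample pooled-variance t-test, two-sided).
s_p² = [(6−1)·13.8² + (9−1)·14.7²]/(6+9−2) = 206.225
t = (65.9 − 43.3)/√[206.225·(1/6 + 1/9)] = 2.986
df = n₁ + n₂ − 2 = 13
Two-sided p-value ≈ 0.0105
Since p ≈ 0.0105 < α = 0.05, reject H0; the data support H1.

2.986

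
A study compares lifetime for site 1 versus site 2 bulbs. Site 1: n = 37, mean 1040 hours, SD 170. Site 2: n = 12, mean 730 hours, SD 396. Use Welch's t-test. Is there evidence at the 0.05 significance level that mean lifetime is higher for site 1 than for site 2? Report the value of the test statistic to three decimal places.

2.634

Let group 1 = site 1, group 2 = site 2. H0: μ_1 = μ_2; H1: μ_1 > μ_2 (Welch's two-sample t-test, right-tailed).
t = (x̄_1 − x̄_2)/√(s_1²/n_1 + s_2²/n_2) = (1040 − 730)/√(170²/37 + 396²/12) = 2.634
Welch–Satterthwaite df ≈ 12.34
p-value = P(T ≥ 2.634) ≈ 0.0107
Since p ≈ 0.0107 < α = 0.05, reject H0; the evidence is statistically significant.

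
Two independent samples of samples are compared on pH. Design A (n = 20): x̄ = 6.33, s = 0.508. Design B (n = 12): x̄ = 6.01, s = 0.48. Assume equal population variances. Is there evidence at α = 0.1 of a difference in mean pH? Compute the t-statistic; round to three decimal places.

1.760

Let group 1 = design A, group 2 = design B. H0: μ_1 = μ_2; H1: μ_1 ≠ μ_2 (two-sample pooled-variance t-test, two-sided).
s_p² = [(20−1)·0.508² + (12−1)·0.48²]/(20+12−2) = 0.247921
t = (6.33 − 6.01)/√[0.247921·(1/20 + 1/12)] = 1.760
df = n₁ + n₂ − 2 = 30
Two-sided p-value ≈ 0.0886
Since p ≈ 0.0886 < α = 0.1, reject H0; the data support H1.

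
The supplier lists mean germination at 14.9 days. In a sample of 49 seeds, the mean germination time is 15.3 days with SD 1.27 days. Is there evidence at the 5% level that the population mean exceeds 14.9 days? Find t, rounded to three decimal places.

H0: μ = 14.9; H1: μ > 14.9 (one-sample t-test, right-tailed).
t = (x̄ − μ₀)/(s/√n) = (15.3 − 14.9)/(1.27/√49) = 2.205
df = n − 1 = 48
p-value = P(T ≥ 2.205) ≈ 0.0161
Since p ≈ 0.0161 < α = 0.05, reject H0; the evidence is statistically significant.

2.205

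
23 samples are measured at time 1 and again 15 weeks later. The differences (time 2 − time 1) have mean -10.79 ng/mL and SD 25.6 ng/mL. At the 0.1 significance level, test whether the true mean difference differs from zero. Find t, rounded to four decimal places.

H0: μ_d = 0; H1: μ_d ≠ 0 (paired t-test on the differences, two-sided).
t = d̄/(s_d/√n) = -10.79/(25.6/√23) = -2.0214
df = n − 1 = 22
Two-sided p-value ≈ 0.0556
Since p ≈ 0.0556 < α = 0.1, reject H0; the data support H1.

-2.0214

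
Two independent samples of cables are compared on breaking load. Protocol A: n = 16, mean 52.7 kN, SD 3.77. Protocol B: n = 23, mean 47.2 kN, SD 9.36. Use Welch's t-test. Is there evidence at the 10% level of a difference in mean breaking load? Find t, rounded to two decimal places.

Let group 1 = protocol A, group 2 = protocol B. H0: μ_1 = μ_2; H1: μ_1 ≠ μ_2 (Welch's two-sample t-test, two-sided).
t = (x̄_1 − x̄_2)/√(s_1²/n_1 + s_2²/n_2) = (52.7 − 47.2)/√(3.77²/16 + 9.36²/23) = 2.54
Welch–Satterthwaite df ≈ 30.99
Two-sided p-value ≈ 0.0164
Since p ≈ 0.0164 < α = 0.1, reject H0; the data support H1.

2.54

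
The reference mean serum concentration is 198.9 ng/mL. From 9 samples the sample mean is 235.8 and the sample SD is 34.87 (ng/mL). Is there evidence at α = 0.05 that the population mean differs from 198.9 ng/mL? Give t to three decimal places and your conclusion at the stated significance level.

t = 3.175; reject H0

H0: μ = 198.9; H1: μ ≠ 198.9 (one-sample t-test, two-sided).
t = (x̄ − μ₀)/(s/√n) = (235.8 − 198.9)/(34.87/√9) = 3.175
df = n − 1 = 8
Two-sided p-value ≈ 0.0131
Since p ≈ 0.0131 < α = 0.05, reject H0; the evidence is statistically significant.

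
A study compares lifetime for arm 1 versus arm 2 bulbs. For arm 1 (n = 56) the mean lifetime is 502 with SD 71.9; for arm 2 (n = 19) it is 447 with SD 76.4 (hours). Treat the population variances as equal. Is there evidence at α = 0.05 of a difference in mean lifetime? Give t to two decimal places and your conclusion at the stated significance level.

Let group 1 = arm 1, group 2 = arm 2. H0: μ_1 = μ_2; H1: μ_1 ≠ μ_2 (two-sample pooled-variance t-test, two-sided).
s_p² = [(56−1)·71.9² + (19−1)·76.4²]/(56+19−2) = 5334.16
t = (502 − 447)/√[5334.16·(1/56 + 1/19)] = 2.84
df = n₁ + n₂ − 2 = 73
Two-sided p-value ≈ 0.006
Since p ≈ 0.006 < α = 0.05, reject H0; the data support H1.

t = 2.84; reject H0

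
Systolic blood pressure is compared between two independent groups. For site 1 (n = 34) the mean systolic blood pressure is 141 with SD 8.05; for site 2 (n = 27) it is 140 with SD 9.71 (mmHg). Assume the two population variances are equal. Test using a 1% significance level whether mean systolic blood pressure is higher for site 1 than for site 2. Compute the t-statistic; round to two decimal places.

0.44

Let group 1 = site 1, group 2 = site 2. H0: μ_1 = μ_2; H1: μ_1 > μ_2 (two-sample pooled-variance t-test, right-tailed).
s_p² = [(34−1)·8.05² + (27−1)·9.71²]/(34+27−2) = 77.7944
t = (141 − 140)/√[77.7944·(1/34 + 1/27)] = 0.44
df = n₁ + n₂ − 2 = 59
p-value = P(T ≥ 0.44) ≈ 0.331
Since p ≈ 0.331 > α = 0.01, fail to reject H0; the data do not provide sufficient evidence against H0.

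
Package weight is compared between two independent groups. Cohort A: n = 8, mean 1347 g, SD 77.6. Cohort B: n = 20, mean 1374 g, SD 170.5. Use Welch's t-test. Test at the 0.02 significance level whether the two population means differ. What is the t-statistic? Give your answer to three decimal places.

-0.575

Let group 1 = cohort A, group 2 = cohort B. H0: μ_1 = μ_2; H1: μ_1 ≠ μ_2 (Welch's two-sample t-test, two-sided).
t = (x̄_1 − x̄_2)/√(s_1²/n_1 + s_2²/n_2) = (1347 − 1374)/√(77.6²/8 + 170.5²/20) = -0.575
Welch–Satterthwaite df ≈ 25.33
Two-sided p-value ≈ 0.570
Since p ≈ 0.570 > α = 0.02, fail to reject H0; the evidence is not statistically significant.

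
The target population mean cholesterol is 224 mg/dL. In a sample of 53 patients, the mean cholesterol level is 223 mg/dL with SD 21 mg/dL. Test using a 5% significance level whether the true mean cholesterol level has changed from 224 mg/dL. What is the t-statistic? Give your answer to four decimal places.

-0.3467

H0: μ = 224; H1: μ ≠ 224 (one-sample t-test, two-sided).
t = (x̄ − μ₀)/(s/√n) = (223 − 224)/(21/√53) = -0.3467
df = n − 1 = 52
Two-sided p-value ≈ 0.7302
Since p ≈ 0.7302 > α = 0.05, fail to reject H0; the evidence is not statistically significant.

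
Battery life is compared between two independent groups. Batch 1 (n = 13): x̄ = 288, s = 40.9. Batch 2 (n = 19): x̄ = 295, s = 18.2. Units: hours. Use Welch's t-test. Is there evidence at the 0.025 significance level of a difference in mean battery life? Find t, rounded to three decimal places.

-0.579

Let group 1 = batch 1, group 2 = batch 2. H0: μ_1 = μ_2; H1: μ_1 ≠ μ_2 (Welch's two-sample t-test, two-sided).
t = (x̄_1 − x̄_2)/√(s_1²/n_1 + s_2²/n_2) = (288 − 295)/√(40.9²/13 + 18.2²/19) = -0.579
Welch–Satterthwaite df ≈ 15.28
Two-sided p-value ≈ 0.5710
Since p ≈ 0.5710 > α = 0.025, fail to reject H0; the evidence is not statistically significant.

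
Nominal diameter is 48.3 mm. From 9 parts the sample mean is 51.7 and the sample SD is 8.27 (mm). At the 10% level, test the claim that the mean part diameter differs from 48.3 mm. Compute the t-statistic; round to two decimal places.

1.23

H0: μ = 48.3; H1: μ ≠ 48.3 (one-sample t-test, two-sided).
t = (x̄ − μ₀)/(s/√n) = (51.7 − 48.3)/(8.27/√9) = 1.23
df = n − 1 = 8
Two-sided p-value ≈ 0.252
Since p ≈ 0.252 > α = 0.1, fail to reject H0; the evidence is not statistically significant.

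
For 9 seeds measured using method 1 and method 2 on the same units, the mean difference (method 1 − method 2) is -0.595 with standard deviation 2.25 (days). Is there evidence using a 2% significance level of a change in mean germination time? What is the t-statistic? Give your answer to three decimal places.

-0.793

H0: μ_d = 0; H1: μ_d ≠ 0 (paired t-test on the differences, two-sided).
t = d̄/(s_d/√n) = -0.595/(2.25/√9) = -0.793
df = n − 1 = 8
Two-sided p-value ≈ 0.450
Since p ≈ 0.450 > α = 0.02, fail to reject H0; the evidence is not statistically significant.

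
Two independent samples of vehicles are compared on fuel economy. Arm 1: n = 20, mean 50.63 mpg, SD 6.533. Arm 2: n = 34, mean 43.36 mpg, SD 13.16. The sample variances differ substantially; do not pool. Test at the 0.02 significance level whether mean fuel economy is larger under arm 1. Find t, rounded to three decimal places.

2.704

Let group 1 = arm 1, group 2 = arm 2. H0: μ_1 = μ_2; H1: μ_1 > μ_2 (Welch's two-sample t-test, right-tailed).
t = (x̄_1 − x̄_2)/√(s_1²/n_1 + s_2²/n_2) = (50.63 − 43.36)/√(6.533²/20 + 13.16²/34) = 2.704
Welch–Satterthwaite df ≈ 50.92
p-value = P(T ≥ 2.704) ≈ 0.005
Since p ≈ 0.005 < α = 0.02, reject H0; the data support H1.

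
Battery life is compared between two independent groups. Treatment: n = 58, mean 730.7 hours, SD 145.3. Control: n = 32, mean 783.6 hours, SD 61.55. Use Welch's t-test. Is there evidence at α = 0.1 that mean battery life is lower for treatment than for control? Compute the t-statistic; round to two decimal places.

Let group 1 = treatment, group 2 = control. H0: μ_1 = μ_2; H1: μ_1 < μ_2 (Welch's two-sample t-test, left-tailed).
t = (x̄_1 − x̄_2)/√(s_1²/n_1 + s_2²/n_2) = (730.7 − 783.6)/√(145.3²/58 + 61.55²/32) = -2.41
Welch–Satterthwaite df ≈ 83.81
p-value = P(T ≤ -2.41) ≈ 0.0091
Since p ≈ 0.0091 < α = 0.1, reject H0; the evidence is statistically significant.

-2.41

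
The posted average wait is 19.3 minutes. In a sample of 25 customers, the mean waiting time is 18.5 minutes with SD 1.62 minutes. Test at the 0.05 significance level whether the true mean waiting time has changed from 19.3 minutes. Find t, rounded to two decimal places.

-2.47

H0: μ = 19.3; H1: μ ≠ 19.3 (one-sample t-test, two-sided).
t = (x̄ − μ₀)/(s/√n) = (18.5 − 19.3)/(1.62/√25) = -2.47
df = n − 1 = 24
Two-sided p-value ≈ 0.021
Since p ≈ 0.021 < α = 0.05, reject H0; the evidence is statistically significant.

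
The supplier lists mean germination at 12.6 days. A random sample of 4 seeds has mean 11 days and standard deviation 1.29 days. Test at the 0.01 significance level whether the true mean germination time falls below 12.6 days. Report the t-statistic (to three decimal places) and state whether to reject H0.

H0: μ = 12.6; H1: μ < 12.6 (one-sample t-test, left-tailed).
t = (x̄ − μ₀)/(s/√n) = (11 − 12.6)/(1.29/√4) = -2.481
df = n − 1 = 3
p-value = P(T ≤ -2.481) ≈ 0.045
Since p ≈ 0.045 > α = 0.01, fail to reject H0; the evidence is not statistically significant.

t = -2.481; fail to reject H0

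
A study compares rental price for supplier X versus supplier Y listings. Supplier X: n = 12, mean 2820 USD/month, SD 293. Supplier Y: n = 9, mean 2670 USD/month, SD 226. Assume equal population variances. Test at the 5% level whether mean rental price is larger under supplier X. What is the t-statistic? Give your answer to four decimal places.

Let group 1 = supplier X, group 2 = supplier Y. H0: μ_1 = μ_2; H1: μ_1 > μ_2 (two-sample pooled-variance t-test, right-tailed).
s_p² = [(12−1)·293² + (9−1)·226²]/(12+9−2) = 71207.7
t = (2820 − 2670)/√[71207.7·(1/12 + 1/9)] = 1.2748
df = n₁ + n₂ − 2 = 19
p-value = P(T ≥ 1.2748) ≈ 0.109
Since p ≈ 0.109 > α = 0.05, fail to reject H0; the evidence is not statistically significant.

1.2748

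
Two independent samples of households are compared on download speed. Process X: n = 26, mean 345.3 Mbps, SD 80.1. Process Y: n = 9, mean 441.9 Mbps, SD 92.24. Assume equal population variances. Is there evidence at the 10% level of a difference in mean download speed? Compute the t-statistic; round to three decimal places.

-3.002

Let group 1 = process X, group 2 = process Y. H0: μ_1 = μ_2; H1: μ_1 ≠ μ_2 (two-sample pooled-variance t-test, two-sided).
s_p² = [(26−1)·80.1² + (9−1)·92.24²]/(26+9−2) = 6923.21
t = (345.3 − 441.9)/√[6923.21·(1/26 + 1/9)] = -3.002
df = n₁ + n₂ − 2 = 33
Two-sided p-value ≈ 0.0051
Since p ≈ 0.0051 < α = 0.1, reject H0; the evidence is statistically significant.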